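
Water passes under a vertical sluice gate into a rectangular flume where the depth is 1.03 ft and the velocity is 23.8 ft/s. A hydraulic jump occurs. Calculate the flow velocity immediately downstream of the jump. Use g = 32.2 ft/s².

V₂ = 4.44 ft/s

Fr₁ = V₁/√(g·y₁) = 23.8/√(32.2×1.03) = 4.13.
Sequent-depth ratio: y₂/y₁ = ½[√(1 + 8Fr₁²) − 1] = ½[√137.6 − 1] = 5.37.
y₂ = 5.37 × 1.03 = 5.53 ft.
q = V₁·y₁ = 23.8 × 1.03 = 24.5 ft²/s.
V₂ = q/y₂ = 24.5/5.53 = 4.44 ft/s.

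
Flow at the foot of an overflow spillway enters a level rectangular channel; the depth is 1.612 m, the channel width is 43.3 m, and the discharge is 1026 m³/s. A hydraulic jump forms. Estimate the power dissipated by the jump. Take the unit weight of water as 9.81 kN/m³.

P = 45068 kW

q = Q/b = 1026/43.3 = 23.70 m²/s; V₁ = q/y₁ = 14.70 m/s. Fr₁ = V₁/√(g·y₁) = 3.696.
Conjugate-depth relation: y₂/y₁ = ½[√(1 + 8Fr₁²) − 1] = ½[√110.31 − 1] = 4.751.
y₂ = 4.751 × 1.612 = 7.659 m.
Head loss: ΔE = (y₂ − y₁)³/(4y₁y₂) = (7.659 − 1.612)³/(4×1.612×7.659) = 221.1/49.39 = 4.478 m.
P = γ·Q·ΔE = 9.81 × 1026 × 4.478 = 45068 kW.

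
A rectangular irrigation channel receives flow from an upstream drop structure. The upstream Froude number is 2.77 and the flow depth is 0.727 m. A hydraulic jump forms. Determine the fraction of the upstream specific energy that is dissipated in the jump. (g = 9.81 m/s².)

ΔE/E₁ = 0.220 (22.0%)

Fr₁ = 2.77 (given).
From the momentum equation for a rectangular channel, y₂/y₁ = ½[√(1 + 8Fr₁²) − 1] = ½[√62.38 − 1] = 3.45.
y₂ = 3.45 × 0.727 = 2.51 m.
E₁ = y₁(1 + Fr₁²/2) = 0.727×(1 + 2.77²/2) = 3.52 m. ΔE = (y₂ − y₁)³/(4y₁y₂) = 0.774 m. ΔE/E₁ = 0.774/3.52 = 0.220.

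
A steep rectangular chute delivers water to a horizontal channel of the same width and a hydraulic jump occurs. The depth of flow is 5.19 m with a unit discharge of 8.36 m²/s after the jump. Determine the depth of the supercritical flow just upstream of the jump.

V₂ = q/y₂ = 8.36/5.19 = 1.61 m/s; Fr₂ = V₂/√(g·y₂) = 0.226.
Applying the sequent-depth relation in reverse, y₁/y₂ = ½[√(1 + 8Fr₂²) − 1] = ½[√1.408 − 1] = 0.0932.
y₁ = 0.0932 × 5.19 = 0.484 m.

y₁ = 0.484 m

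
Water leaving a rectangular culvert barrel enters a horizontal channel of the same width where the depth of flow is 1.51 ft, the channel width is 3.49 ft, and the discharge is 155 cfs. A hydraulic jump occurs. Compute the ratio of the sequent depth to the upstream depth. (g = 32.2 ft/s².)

q = Q/b = 155/3.49 = 44.4 ft²/s; V₁ = q/y₁ = 29.4 ft/s. Fr₁ = V₁/√(g·y₁) = 4.22.
Bélanger equation: y₂/y₁ = ½[√(1 + 8Fr₁²) − 1] = ½[√143.3 − 1] = 5.49.

y₂/y₁ = 5.49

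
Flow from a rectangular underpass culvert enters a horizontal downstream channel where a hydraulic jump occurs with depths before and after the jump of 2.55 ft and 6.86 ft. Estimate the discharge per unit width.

For a rectangular channel the momentum equation gives q² = ½·g·y₁·y₂·(y₁ + y₂) = ½×32.2×2.55×6.86×9.41 = 2650.
q = √2650 = 51.5 ft²/s.

q = 51.5 ft²/s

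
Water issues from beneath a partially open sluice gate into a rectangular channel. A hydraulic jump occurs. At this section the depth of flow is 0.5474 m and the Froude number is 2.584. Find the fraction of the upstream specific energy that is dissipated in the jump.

ΔE/E₁ = 0.189 (18.9%)

Fr₁ = 2.584 (given).
Sequent-depth ratio: y₂/y₁ = ½[√(1 + 8Fr₁²) − 1] = ½[√54.416 − 1] = 3.188.
y₂ = 3.188 × 0.5474 = 1.745 m.
E₁ = y₁(1 + Fr₁²/2) = 0.5474×(1 + 2.584²/2) = 2.375 m. ΔE = (y₂ − y₁)³/(4y₁y₂) = 0.4498 m. ΔE/E₁ = 0.4498/2.375 = 0.189.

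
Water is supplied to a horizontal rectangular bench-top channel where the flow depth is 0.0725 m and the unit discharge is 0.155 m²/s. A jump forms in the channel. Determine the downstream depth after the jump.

y₂ = 0.226 m

V₁ = q/y₁ = 0.155/0.0725 = 2.14 m/s. Fr₁ = V₁/√(g·y₁) = 2.14/√(9.81×0.0725) = 2.54.
Bélanger equation: y₂/y₁ = ½[√(1 + 8Fr₁²) − 1] = ½[√52.41 − 1] = 3.12.
y₂ = 3.12 × 0.0725 = 0.226 m.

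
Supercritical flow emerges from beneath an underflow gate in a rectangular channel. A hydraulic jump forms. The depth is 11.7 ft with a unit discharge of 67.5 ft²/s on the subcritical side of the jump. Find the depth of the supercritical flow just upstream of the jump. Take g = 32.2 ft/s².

V₂ = q/y₂ = 67.5/11.7 = 5.77 ft/s; Fr₂ = V₂/√(g·y₂) = 0.297.
The Bélanger relation is symmetric: y₁/y₂ = ½[√(1 + 8Fr₂²) − 1] = ½[√1.707 − 1] = 0.153.
y₁ = 0.153 × 11.7 = 1.79 ft.

y₁ = 1.79 ft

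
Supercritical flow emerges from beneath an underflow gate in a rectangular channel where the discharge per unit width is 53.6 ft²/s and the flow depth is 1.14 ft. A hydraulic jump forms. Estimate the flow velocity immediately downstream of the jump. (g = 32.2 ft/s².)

V₂ = 4.48 ft/s

V₁ = q/y₁ = 53.6/1.14 = 47.0 ft/s. Fr₁ = V₁/√(g·y₁) = 47.0/√(32.2×1.14) = 7.76.
Conjugate-depth relation: y₂/y₁ = ½[√(1 + 8Fr₁²) − 1] = ½[√482.8 − 1] = 10.5.
y₂ = 10.5 × 1.14 = 12.0 ft.
V₂ = q/y₂ = 53.6/12.0 = 4.48 ft/s.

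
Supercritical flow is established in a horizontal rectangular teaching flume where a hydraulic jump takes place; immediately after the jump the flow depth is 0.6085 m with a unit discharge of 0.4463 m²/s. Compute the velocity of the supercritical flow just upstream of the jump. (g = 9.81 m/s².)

V₁ = 4.704 m/s

V₂ = q/y₂ = 0.4463/0.6085 = 0.7334 m/s; Fr₂ = V₂/√(g·y₂) = 0.3002.
The Bélanger relation is symmetric: y₁/y₂ = ½[√(1 + 8Fr₂²) − 1] = ½[√1.7209 − 1] = 0.1559.
y₁ = 0.1559 × 0.6085 = 0.09488 m.
V₁ = q/y₁ = 0.4463/0.09488 = 4.704 m/s.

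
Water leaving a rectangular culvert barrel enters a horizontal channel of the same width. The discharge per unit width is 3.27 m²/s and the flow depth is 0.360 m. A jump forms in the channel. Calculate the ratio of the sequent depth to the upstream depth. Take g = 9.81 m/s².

y₂/y₁ = 6.35

V₁ = q/y₁ = 3.27/0.360 = 9.08 m/s. Fr₁ = V₁/√(g·y₁) = 9.08/√(9.81×0.360) = 4.83.
Bélanger equation: y₂/y₁ = ½[√(1 + 8Fr₁²) − 1] = ½[√187.9 − 1] = 6.35.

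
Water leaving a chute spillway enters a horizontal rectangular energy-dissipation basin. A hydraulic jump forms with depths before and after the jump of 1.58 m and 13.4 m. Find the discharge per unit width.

For a rectangular channel the momentum equation gives q² = ½·g·y₁·y₂·(y₁ + y₂) = ½×9.81×1.58×13.4×15.0 = 1556.
q = √1556 = 39.4 m²/s.

q = 39.4 m²/s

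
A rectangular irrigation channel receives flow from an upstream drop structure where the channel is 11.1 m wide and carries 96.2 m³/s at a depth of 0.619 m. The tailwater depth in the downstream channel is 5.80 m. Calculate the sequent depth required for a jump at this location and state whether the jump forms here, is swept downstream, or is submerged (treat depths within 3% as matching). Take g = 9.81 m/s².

y₂ = 4.67 m; the jump is submerged

q = Q/b = 96.2/11.1 = 8.67 m²/s; V₁ = q/y₁ = 14.0 m/s. Fr₁ = V₁/√(g·y₁) = 5.68.
Bélanger equation: y₂/y₁ = ½[√(1 + 8Fr₁²) − 1] = ½[√259.3 − 1] = 7.55.
y₂ = 7.55 × 0.619 = 4.67 m.
Tailwater y_tw = 5.80 m: y_tw > y₂, so the jump is submerged.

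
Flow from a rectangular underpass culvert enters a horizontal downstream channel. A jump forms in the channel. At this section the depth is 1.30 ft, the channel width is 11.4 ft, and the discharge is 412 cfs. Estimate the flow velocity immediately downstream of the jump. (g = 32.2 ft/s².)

V₂ = 4.97 ft/s

q = Q/b = 412/11.4 = 36.1 ft²/s; V₁ = q/y₁ = 27.8 ft/s. Fr₁ = V₁/√(g·y₁) = 4.30.
Sequent-depth ratio: y₂/y₁ = ½[√(1 + 8Fr₁²) − 1] = ½[√148.7 − 1] = 5.60.
y₂ = 5.60 × 1.30 = 7.28 ft.
V₂ = q/y₂ = 36.1/7.28 = 4.97 ft/s.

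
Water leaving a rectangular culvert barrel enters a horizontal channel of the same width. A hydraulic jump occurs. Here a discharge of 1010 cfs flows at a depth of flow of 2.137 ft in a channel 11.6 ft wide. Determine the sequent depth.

q = Q/b = 1010/11.6 = 87.07 ft²/s; V₁ = q/y₁ = 40.74 ft/s. Fr₁ = V₁/√(g·y₁) = 4.912.
Conjugate-depth relation: y₂/y₁ = ½[√(1 + 8Fr₁²) − 1] = ½[√194.00 − 1] = 6.464.
y₂ = 6.464 × 2.137 = 13.81 ft.

y₂ = 13.81 ft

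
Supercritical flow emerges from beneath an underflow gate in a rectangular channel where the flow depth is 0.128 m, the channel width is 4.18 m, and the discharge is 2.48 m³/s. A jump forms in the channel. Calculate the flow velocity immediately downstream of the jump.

V₂ = 0.863 m/s

q = Q/b = 2.48/4.18 = 0.593 m²/s; V₁ = q/y₁ = 4.64 m/s. Fr₁ = V₁/√(g·y₁) = 4.14.
Bélanger equation: y₂/y₁ = ½[√(1 + 8Fr₁²) − 1] = ½[√137.9 − 1] = 5.37.
y₂ = 5.37 × 0.128 = 0.688 m.
V₂ = q/y₂ = 0.593/0.688 = 0.863 m/s.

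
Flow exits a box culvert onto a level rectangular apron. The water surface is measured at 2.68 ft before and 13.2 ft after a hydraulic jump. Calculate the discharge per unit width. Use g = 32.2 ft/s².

q = 95.1 ft²/s

For a rectangular channel the momentum equation gives q² = ½·g·y₁·y₂·(y₁ + y₂) = ½×32.2×2.68×13.2×15.9 = 9045.
q = √9045 = 95.1 ft²/s.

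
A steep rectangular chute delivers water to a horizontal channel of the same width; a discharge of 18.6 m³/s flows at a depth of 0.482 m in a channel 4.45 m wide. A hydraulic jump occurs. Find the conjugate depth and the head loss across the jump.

q = Q/b = 18.6/4.45 = 4.18 m²/s; V₁ = q/y₁ = 8.67 m/s. Fr₁ = V₁/√(g·y₁) = 3.99.
Sequent-depth ratio: y₂/y₁ = ½[√(1 + 8Fr₁²) − 1] = ½[√128.2 − 1] = 5.16.
y₂ = 5.16 × 0.482 = 2.49 m.
Head loss: ΔE = (y₂ − y₁)³/(4y₁y₂) = (2.49 − 0.482)³/(4×0.482×2.49) = 8.07/4.80 = 1.68 m.

y₂ = 2.49 m; ΔE = 1.68 m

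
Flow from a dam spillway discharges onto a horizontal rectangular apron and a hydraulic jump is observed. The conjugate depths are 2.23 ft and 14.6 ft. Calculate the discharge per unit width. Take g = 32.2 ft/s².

For a rectangular channel the momentum equation gives q² = ½·g·y₁·y₂·(y₁ + y₂) = ½×32.2×2.23×14.6×16.8 = 8822.
q = √8822 = 93.9 ft²/s.

q = 93.9 ft²/s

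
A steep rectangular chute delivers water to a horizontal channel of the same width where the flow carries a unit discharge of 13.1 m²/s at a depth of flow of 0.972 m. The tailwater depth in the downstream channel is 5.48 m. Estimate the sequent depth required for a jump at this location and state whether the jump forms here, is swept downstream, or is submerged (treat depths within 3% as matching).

V₁ = q/y₁ = 13.1/0.972 = 13.5 m/s. Fr₁ = V₁/√(g·y₁) = 13.5/√(9.81×0.972) = 4.36.
Sequent-depth ratio: y₂/y₁ = ½[√(1 + 8Fr₁²) − 1] = ½[√153.4 − 1] = 5.69.
y₂ = 5.69 × 0.972 = 5.53 m.
Tailwater y_tw = 5.48 m: y_tw ≈ y₂, so the jump forms here.

y₂ = 5.53 m; the jump forms here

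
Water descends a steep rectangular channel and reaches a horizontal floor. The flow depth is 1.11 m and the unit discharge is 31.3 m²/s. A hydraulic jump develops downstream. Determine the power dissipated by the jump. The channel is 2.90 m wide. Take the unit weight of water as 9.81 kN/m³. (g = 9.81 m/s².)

P = 25347 kW

V₁ = q/y₁ = 31.3/1.11 = 28.2 m/s. Fr₁ = V₁/√(g·y₁) = 28.2/√(9.81×1.11) = 8.55.
By Bélanger, y₂/y₁ = ½[√(1 + 8Fr₁²) − 1] = ½[√585.2 − 1] = 11.6.
y₂ = 11.6 × 1.11 = 12.9 m.
V₂ = q/y₂ = 31.3/12.9 = 2.43 m/s. E₁ = y₁ + V₁²/2g = 41.6 m; E₂ = y₂ + V₂²/2g = 13.2 m. ΔE = E₁ − E₂ = 28.5 m.
Q = q·b = 31.3 × 2.90 = 90.8 m³/s. P = γ·Q·ΔE = 9.81 × 90.8 × 28.5 = 25347 kW.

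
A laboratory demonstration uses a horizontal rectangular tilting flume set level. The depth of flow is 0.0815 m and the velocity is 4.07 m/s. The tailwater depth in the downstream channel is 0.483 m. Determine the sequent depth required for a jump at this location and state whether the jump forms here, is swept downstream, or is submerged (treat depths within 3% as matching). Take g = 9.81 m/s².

Fr₁ = V₁/√(g·y₁) = 4.07/√(9.81×0.0815) = 4.55.
From the momentum equation for a rectangular channel, y₂/y₁ = ½[√(1 + 8Fr₁²) − 1] = ½[√166.7 − 1] = 5.96.
y₂ = 5.96 × 0.0815 = 0.485 m.
Tailwater y_tw = 0.483 m: y_tw ≈ y₂, so the jump forms here.

y₂ = 0.485 m; the jump forms here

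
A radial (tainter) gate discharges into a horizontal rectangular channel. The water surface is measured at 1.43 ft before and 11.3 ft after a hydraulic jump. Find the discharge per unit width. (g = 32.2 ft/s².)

For a rectangular channel the momentum equation gives q² = ½·g·y₁·y₂·(y₁ + y₂) = ½×32.2×1.43×11.3×12.7 = 3312.
q = √3312 = 57.5 ft²/s.

q = 57.5 ft²/s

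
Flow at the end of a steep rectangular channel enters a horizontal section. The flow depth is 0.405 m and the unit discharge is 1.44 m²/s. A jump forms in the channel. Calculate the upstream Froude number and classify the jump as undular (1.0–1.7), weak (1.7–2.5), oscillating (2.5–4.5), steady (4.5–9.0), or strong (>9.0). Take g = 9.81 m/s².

V₁ = q/y₁ = 1.44/0.405 = 3.56 m/s. Fr₁ = V₁/√(g·y₁) = 3.56/√(9.81×0.405) = 1.78.
Fr₁ = 1.78 lies in the weak range.

Fr₁ = 1.78; weak jump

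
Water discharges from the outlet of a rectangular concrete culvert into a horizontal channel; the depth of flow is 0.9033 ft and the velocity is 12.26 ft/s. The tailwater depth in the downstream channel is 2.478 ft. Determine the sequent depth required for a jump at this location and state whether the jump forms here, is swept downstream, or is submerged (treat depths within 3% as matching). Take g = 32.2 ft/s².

y₂ = 2.487 ft; the jump forms here

Fr₁ = V₁/√(g·y₁) = 12.26/√(32.2×0.9033) = 2.273.
Conjugate-depth relation: y₂/y₁ = ½[√(1 + 8Fr₁²) − 1] = ½[√42.341 − 1] = 2.754.
y₂ = 2.754 × 0.9033 = 2.487 ft.
Tailwater y_tw = 2.478 ft: y_tw ≈ y₂, so the jump forms here.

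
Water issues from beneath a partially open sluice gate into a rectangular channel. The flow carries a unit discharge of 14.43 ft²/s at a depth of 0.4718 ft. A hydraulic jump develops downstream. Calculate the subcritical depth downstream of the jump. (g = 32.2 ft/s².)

V₁ = q/y₁ = 14.43/0.4718 = 30.58 ft/s. Fr₁ = V₁/√(g·y₁) = 30.58/√(32.2×0.4718) = 7.847.
From the momentum equation for a rectangular channel, y₂/y₁ = ½[√(1 + 8Fr₁²) − 1] = ½[√493.60 − 1] = 10.61.
y₂ = 10.61 × 0.4718 = 5.005 ft.

y₂ = 5.005 ft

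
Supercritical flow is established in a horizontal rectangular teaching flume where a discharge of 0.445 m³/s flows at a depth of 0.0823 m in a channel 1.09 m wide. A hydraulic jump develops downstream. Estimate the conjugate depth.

y₂ = 0.603 m

q = Q/b = 0.445/1.09 = 0.408 m²/s; V₁ = q/y₁ = 4.96 m/s. Fr₁ = V₁/√(g·y₁) = 5.52.
By Bélanger, y₂/y₁ = ½[√(1 + 8Fr₁²) − 1] = ½[√244.8 − 1] = 7.32.
y₂ = 7.32 × 0.0823 = 0.603 m.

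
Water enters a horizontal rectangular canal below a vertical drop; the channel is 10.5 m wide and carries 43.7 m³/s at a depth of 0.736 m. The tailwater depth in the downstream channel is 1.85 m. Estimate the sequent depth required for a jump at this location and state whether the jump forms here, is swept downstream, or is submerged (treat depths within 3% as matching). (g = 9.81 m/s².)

y₂ = 1.85 m; the jump forms here

q = Q/b = 43.7/10.5 = 4.16 m²/s; V₁ = q/y₁ = 5.65 m/s. Fr₁ = V₁/√(g·y₁) = 2.10.
Conjugate-depth relation: y₂/y₁ = ½[√(1 + 8Fr₁²) − 1] = ½[√36.43 − 1] = 2.52.
y₂ = 2.52 × 0.736 = 1.85 m.
Tailwater y_tw = 1.85 m: y_tw ≈ y₂, so the jump forms here.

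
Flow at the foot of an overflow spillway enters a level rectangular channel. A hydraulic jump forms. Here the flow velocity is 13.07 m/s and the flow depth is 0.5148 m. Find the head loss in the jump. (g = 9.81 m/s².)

ΔE = 5.091 m

Fr₁ = V₁/√(g·y₁) = 13.07/√(9.81×0.5148) = 5.816.
From the momentum equation for a rectangular channel, y₂/y₁ = ½[√(1 + 8Fr₁²) − 1] = ½[√271.60 − 1] = 7.740.
y₂ = 7.740 × 0.5148 = 3.985 m.
Head loss: ΔE = (y₂ − y₁)³/(4y₁y₂) = (3.985 − 0.5148)³/(4×0.5148×3.985) = 41.78/8.205 = 5.091 m.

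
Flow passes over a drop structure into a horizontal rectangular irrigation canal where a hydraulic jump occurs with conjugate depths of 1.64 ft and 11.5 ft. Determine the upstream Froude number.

Fr₁ = 5.30

For a rectangular channel the momentum equation gives q² = ½·g·y₁·y₂·(y₁ + y₂) = ½×32.2×1.64×11.5×13.1 = 3990.
q = √3990 = 63.2 ft²/s.
V₁ = q/y₁ = 38.5 ft/s; Fr₁ = V₁/√(g·y₁) = 5.30.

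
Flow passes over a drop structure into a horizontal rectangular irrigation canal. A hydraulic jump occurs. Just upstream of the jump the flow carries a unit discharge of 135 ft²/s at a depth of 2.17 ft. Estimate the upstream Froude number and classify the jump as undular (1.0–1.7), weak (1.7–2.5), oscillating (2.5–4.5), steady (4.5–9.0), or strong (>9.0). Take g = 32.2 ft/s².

Fr₁ = 7.44; steady jump

V₁ = q/y₁ = 135/2.17 = 62.2 ft/s. Fr₁ = V₁/√(g·y₁) = 62.2/√(32.2×2.17) = 7.44.
Fr₁ = 7.44 lies in the steady range.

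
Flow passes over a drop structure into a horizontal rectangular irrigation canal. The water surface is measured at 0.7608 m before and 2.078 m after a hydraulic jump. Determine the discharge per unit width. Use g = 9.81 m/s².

q = 4.692 m²/s

For a rectangular channel the momentum equation gives q² = ½·g·y₁·y₂·(y₁ + y₂) = ½×9.81×0.7608×2.078×2.839 = 22.01.
q = √22.01 = 4.692 m²/s.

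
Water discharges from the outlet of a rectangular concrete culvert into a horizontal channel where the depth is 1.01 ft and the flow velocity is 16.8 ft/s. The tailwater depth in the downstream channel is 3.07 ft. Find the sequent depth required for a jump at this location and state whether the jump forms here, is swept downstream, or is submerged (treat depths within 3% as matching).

y₂ = 3.73 ft; the jump is swept downstream

Fr₁ = V₁/√(g·y₁) = 16.8/√(32.2×1.01) = 2.95.
Bélanger equation: y₂/y₁ = ½[√(1 + 8Fr₁²) − 1] = ½[√70.43 − 1] = 3.70.
y₂ = 3.70 × 1.01 = 3.73 ft.
Tailwater y_tw = 3.07 ft: y_tw < y₂, so the jump is swept downstream.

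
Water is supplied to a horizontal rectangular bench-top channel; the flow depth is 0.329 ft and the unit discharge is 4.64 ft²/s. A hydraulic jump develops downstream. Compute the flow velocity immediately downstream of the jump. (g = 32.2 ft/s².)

V₂ = 2.50 ft/s

V₁ = q/y₁ = 4.64/0.329 = 14.1 ft/s. Fr₁ = V₁/√(g·y₁) = 14.1/√(32.2×0.329) = 4.33.
Bélanger equation: y₂/y₁ = ½[√(1 + 8Fr₁²) − 1] = ½[√151.2 − 1] = 5.65.
y₂ = 5.65 × 0.329 = 1.86 ft.
V₂ = q/y₂ = 4.64/1.86 = 2.50 ft/s.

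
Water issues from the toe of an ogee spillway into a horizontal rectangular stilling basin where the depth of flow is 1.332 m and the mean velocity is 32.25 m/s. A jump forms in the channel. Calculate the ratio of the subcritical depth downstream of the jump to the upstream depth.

y₂/y₁ = 12.13

Fr₁ = V₁/√(g·y₁) = 32.25/√(9.81×1.332) = 8.922.
Bélanger equation: y₂/y₁ = ½[√(1 + 8Fr₁²) − 1] = ½[√637.76 − 1] = 12.13.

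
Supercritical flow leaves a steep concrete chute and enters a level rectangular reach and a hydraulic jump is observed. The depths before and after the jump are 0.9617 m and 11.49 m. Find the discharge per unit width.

For a rectangular channel the momentum equation gives q² = ½·g·y₁·y₂·(y₁ + y₂) = ½×9.81×0.9617×11.49×12.45 = 674.9.
q = √674.9 = 25.98 m²/s.

q = 25.98 m²/s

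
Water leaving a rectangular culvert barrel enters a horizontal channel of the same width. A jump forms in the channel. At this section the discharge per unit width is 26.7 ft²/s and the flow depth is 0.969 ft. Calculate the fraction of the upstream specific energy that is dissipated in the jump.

ΔE/E₁ = 0.485 (48.5%)

V₁ = q/y₁ = 26.7/0.969 = 27.6 ft/s. Fr₁ = V₁/√(g·y₁) = 27.6/√(32.2×0.969) = 4.93.
By Bélanger, y₂/y₁ = ½[√(1 + 8Fr₁²) − 1] = ½[√195.7 − 1] = 6.49.
y₂ = 6.49 × 0.969 = 6.29 ft.
E₁ = y₁ + V₁²/2g = 12.8 ft. ΔE = (y₂ − y₁)³/(4y₁y₂) = 6.19 ft. ΔE/E₁ = 6.19/12.8 = 0.485.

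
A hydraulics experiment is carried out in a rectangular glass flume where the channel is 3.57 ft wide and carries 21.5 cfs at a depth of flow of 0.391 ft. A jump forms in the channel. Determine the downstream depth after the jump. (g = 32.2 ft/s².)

y₂ = 2.21 ft

q = Q/b = 21.5/3.57 = 6.02 ft²/s; V₁ = q/y₁ = 15.4 ft/s. Fr₁ = V₁/√(g·y₁) = 4.34.
Sequent-depth ratio: y₂/y₁ = ½[√(1 + 8Fr₁²) − 1] = ½[√151.7 − 1] = 5.66.
y₂ = 5.66 × 0.391 = 2.21 ft.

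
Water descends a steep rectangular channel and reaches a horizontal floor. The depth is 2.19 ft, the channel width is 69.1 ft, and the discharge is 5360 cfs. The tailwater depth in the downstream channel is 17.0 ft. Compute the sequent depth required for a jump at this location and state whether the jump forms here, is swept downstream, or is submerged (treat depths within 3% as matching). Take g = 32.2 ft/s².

q = Q/b = 5360/69.1 = 77.6 ft²/s; V₁ = q/y₁ = 35.4 ft/s. Fr₁ = V₁/√(g·y₁) = 4.22.
Conjugate-depth relation: y₂/y₁ = ½[√(1 + 8Fr₁²) − 1] = ½[√143.3 − 1] = 5.49.
y₂ = 5.49 × 2.19 = 12.0 ft.
Tailwater y_tw = 17.0 ft: y_tw > y₂, so the jump is submerged.

y₂ = 12.0 ft; the jump is submerged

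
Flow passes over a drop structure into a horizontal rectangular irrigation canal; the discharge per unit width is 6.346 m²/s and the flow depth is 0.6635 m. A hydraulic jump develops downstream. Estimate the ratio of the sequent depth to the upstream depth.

y₂/y₁ = 4.825

V₁ = q/y₁ = 6.346/0.6635 = 9.564 m/s. Fr₁ = V₁/√(g·y₁) = 9.564/√(9.81×0.6635) = 3.749.
From the momentum equation for a rectangular channel, y₂/y₁ = ½[√(1 + 8Fr₁²) − 1] = ½[√113.43 − 1] = 4.825.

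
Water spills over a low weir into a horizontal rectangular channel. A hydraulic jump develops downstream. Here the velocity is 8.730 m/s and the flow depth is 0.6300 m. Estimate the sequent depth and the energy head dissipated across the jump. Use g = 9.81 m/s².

Fr₁ = V₁/√(g·y₁) = 8.730/√(9.81×0.6300) = 3.512.
Sequent-depth ratio: y₂/y₁ = ½[√(1 + 8Fr₁²) − 1] = ½[√99.653 − 1] = 4.491.
y₂ = 4.491 × 0.6300 = 2.830 m.
Head loss: ΔE = (y₂ − y₁)³/(4y₁y₂) = (2.830 − 0.6300)³/(4×0.6300×2.830) = 10.64/7.130 = 1.492 m.

y₂ = 2.830 m; ΔE = 1.492 m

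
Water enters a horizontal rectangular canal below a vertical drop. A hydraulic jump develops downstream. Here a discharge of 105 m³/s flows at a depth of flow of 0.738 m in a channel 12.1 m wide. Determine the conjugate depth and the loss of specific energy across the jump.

q = Q/b = 105/12.1 = 8.68 m²/s; V₁ = q/y₁ = 11.8 m/s. Fr₁ = V₁/√(g·y₁) = 4.37.
From the momentum equation for a rectangular channel, y₂/y₁ = ½[√(1 + 8Fr₁²) − 1] = ½[√153.8 − 1] = 5.70.
y₂ = 5.70 × 0.738 = 4.21 m.
V₂ = q/y₂ = 8.68/4.21 = 2.06 m/s. E₁ = y₁ + V₁²/2g = 7.78 m; E₂ = y₂ + V₂²/2g = 4.42 m. ΔE = E₁ − E₂ = 3.36 m.

y₂ = 4.21 m; ΔE = 3.36 m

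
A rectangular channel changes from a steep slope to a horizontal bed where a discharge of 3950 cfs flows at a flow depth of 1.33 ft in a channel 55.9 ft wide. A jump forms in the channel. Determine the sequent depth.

q = Q/b = 3950/55.9 = 70.7 ft²/s; V₁ = q/y₁ = 53.1 ft/s. Fr₁ = V₁/√(g·y₁) = 8.12.
Bélanger equation: y₂/y₁ = ½[√(1 + 8Fr₁²) − 1] = ½[√528.3 − 1] = 11.0.
y₂ = 11.0 × 1.33 = 14.6 ft.

y₂ = 14.6 ft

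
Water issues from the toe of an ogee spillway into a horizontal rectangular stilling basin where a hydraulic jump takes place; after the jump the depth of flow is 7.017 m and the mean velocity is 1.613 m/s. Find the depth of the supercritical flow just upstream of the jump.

y₁ = 0.4954 m

Fr₂ = V₂/√(g·y₂) = 1.613/√(9.81×7.017) = 0.1944.
From the momentum equation (using Fr₂), y₁/y₂ = ½[√(1 + 8Fr₂²) − 1] = ½[√1.3024 − 1] = 0.07061.
y₁ = 0.07061 × 7.017 = 0.4954 m.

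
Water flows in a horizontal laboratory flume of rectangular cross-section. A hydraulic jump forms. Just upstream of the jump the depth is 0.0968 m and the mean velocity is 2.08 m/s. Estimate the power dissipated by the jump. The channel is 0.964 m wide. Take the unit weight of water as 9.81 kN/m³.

Fr₁ = V₁/√(g·y₁) = 2.08/√(9.81×0.0968) = 2.13.
Bélanger equation: y₂/y₁ = ½[√(1 + 8Fr₁²) − 1] = ½[√37.45 − 1] = 2.56.
y₂ = 2.56 × 0.0968 = 0.248 m.
q = V₁·y₁ = 2.08 × 0.0968 = 0.201 m²/s. V₂ = q/y₂ = 0.201/0.248 = 0.813 m/s. E₁ = y₁ + V₁²/2g = 0.317 m; E₂ = y₂ + V₂²/2g = 0.281 m. ΔE = E₁ − E₂ = 0.0359 m.
Q = q·b = 0.201 × 0.964 = 0.194 m³/s. P = γ·Q·ΔE = 9.81 × 0.194 × 0.0359 = 0.0683 kW.

P = 0.0683 kW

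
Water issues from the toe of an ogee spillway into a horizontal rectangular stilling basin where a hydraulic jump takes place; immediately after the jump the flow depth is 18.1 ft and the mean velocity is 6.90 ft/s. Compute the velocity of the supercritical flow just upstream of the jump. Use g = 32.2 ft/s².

Fr₂ = V₂/√(g·y₂) = 6.90/√(32.2×18.1) = 0.286.
Since the conjugate-depth ratio holds either way, y₁/y₂ = ½[√(1 + 8Fr₂²) − 1] = ½[√1.654 − 1] = 0.143.
y₁ = 0.143 × 18.1 = 2.59 ft.
V₁ = q/y₁ = 125/2.59 = 48.3 ft/s.

V₁ = 48.3 ft/s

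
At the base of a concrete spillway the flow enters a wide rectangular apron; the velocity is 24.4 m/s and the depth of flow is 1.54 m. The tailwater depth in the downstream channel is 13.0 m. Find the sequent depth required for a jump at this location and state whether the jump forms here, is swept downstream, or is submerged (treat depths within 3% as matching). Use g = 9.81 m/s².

Fr₁ = V₁/√(g·y₁) = 24.4/√(9.81×1.54) = 6.28.
Bélanger equation: y₂/y₁ = ½[√(1 + 8Fr₁²) − 1] = ½[√316.3 − 1] = 8.39.
y₂ = 8.39 × 1.54 = 12.9 m.
Tailwater y_tw = 13.0 m: y_tw ≈ y₂, so the jump forms here.

y₂ = 12.9 m; the jump forms here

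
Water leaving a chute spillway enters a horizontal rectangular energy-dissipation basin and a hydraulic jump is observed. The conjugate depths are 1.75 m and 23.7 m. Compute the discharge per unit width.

For a rectangular channel the momentum equation gives q² = ½·g·y₁·y₂·(y₁ + y₂) = ½×9.81×1.75×23.7×25.4 = 5177.
q = √5177 = 72.0 m²/s.

q = 72.0 m²/s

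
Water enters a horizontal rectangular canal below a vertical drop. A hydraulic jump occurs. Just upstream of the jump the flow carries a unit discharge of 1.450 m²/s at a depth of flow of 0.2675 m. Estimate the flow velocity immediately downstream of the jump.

V₂ = 1.273 m/s

V₁ = q/y₁ = 1.450/0.2675 = 5.421 m/s. Fr₁ = V₁/√(g·y₁) = 5.421/√(9.81×0.2675) = 3.346.
Sequent-depth ratio: y₂/y₁ = ½[√(1 + 8Fr₁²) − 1] = ½[√90.575 − 1] = 4.259.
y₂ = 4.259 × 0.2675 = 1.139 m.
V₂ = q/y₂ = 1.450/1.139 = 1.273 m/s.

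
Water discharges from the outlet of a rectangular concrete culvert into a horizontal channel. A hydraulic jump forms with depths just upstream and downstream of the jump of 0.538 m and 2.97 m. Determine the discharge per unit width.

For a rectangular channel the momentum equation gives q² = ½·g·y₁·y₂·(y₁ + y₂) = ½×9.81×0.538×2.97×3.51 = 27.5.
q = √27.5 = 5.24 m²/s.

q = 5.24 m²/s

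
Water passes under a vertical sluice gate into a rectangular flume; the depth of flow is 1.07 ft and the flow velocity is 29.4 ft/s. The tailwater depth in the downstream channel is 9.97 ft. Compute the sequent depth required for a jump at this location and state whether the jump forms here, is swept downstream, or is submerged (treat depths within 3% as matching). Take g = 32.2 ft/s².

Fr₁ = V₁/√(g·y₁) = 29.4/√(32.2×1.07) = 5.01.
From the momentum equation for a rectangular channel, y₂/y₁ = ½[√(1 + 8Fr₁²) − 1] = ½[√201.7 − 1] = 6.60.
y₂ = 6.60 × 1.07 = 7.06 ft.
Tailwater y_tw = 9.97 ft: y_tw > y₂, so the jump is submerged.

y₂ = 7.06 ft; the jump is submerged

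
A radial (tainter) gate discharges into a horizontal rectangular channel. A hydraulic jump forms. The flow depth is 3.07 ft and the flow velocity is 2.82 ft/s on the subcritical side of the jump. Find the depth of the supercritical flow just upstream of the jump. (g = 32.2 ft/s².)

Fr₂ = V₂/√(g·y₂) = 2.82/√(32.2×3.07) = 0.284.
Applying the sequent-depth relation in reverse, y₁/y₂ = ½[√(1 + 8Fr₂²) − 1] = ½[√1.644 − 1] = 0.141.
y₁ = 0.141 × 3.07 = 0.433 ft.

y₁ = 0.433 ft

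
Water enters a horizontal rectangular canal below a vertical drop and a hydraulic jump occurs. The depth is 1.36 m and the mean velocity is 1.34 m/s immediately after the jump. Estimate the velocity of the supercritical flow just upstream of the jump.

Fr₂ = V₂/√(g·y₂) = 1.34/√(9.81×1.36) = 0.367.
The Bélanger relation is symmetric: y₁/y₂ = ½[√(1 + 8Fr₂²) − 1] = ½[√2.077 − 1] = 0.221.
y₁ = 0.221 × 1.36 = 0.300 m.
V₁ = q/y₁ = 1.82/0.300 = 6.08 m/s.

V₁ = 6.08 m/s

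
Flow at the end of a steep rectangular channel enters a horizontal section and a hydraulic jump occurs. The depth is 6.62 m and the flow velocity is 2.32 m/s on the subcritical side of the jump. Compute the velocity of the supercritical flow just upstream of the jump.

V₁ = 16.0 m/s

Fr₂ = V₂/√(g·y₂) = 2.32/√(9.81×6.62) = 0.288.
The Bélanger relation is symmetric: y₁/y₂ = ½[√(1 + 8Fr₂²) − 1] = ½[√1.663 − 1] = 0.145.
y₁ = 0.145 × 6.62 = 0.959 m.
V₁ = q/y₁ = 15.4/0.959 = 16.0 m/s.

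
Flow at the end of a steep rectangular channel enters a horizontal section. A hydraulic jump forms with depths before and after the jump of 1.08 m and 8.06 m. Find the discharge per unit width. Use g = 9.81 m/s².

q = 19.8 m²/s

For a rectangular channel the momentum equation gives q² = ½·g·y₁·y₂·(y₁ + y₂) = ½×9.81×1.08×8.06×9.14 = 390.
q = √390 = 19.8 m²/s.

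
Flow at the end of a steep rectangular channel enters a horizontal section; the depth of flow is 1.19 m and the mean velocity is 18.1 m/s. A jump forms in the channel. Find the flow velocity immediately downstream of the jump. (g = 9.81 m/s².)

Fr₁ = V₁/√(g·y₁) = 18.1/√(9.81×1.19) = 5.30.
Sequent-depth ratio: y₂/y₁ = ½[√(1 + 8Fr₁²) − 1] = ½[√225.5 − 1] = 7.01.
y₂ = 7.01 × 1.19 = 8.34 m.
q = V₁·y₁ = 18.1 × 1.19 = 21.5 m²/s.
V₂ = q/y₂ = 21.5/8.34 = 2.58 m/s.

V₂ = 2.58 m/s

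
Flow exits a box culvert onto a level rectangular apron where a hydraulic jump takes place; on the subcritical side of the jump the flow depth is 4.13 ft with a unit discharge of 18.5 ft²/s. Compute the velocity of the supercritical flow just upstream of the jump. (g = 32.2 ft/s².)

V₂ = q/y₂ = 18.5/4.13 = 4.48 ft/s; Fr₂ = V₂/√(g·y₂) = 0.388.
From the momentum equation (using Fr₂), y₁/y₂ = ½[√(1 + 8Fr₂²) − 1] = ½[√2.207 − 1] = 0.243.
y₁ = 0.243 × 4.13 = 1.00 ft.
V₁ = q/y₁ = 18.5/1.00 = 18.4 ft/s.

V₁ = 18.4 ft/s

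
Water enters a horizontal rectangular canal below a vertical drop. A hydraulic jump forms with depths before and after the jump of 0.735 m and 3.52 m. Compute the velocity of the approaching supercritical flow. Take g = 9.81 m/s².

For a rectangular channel the momentum equation gives q² = ½·g·y₁·y₂·(y₁ + y₂) = ½×9.81×0.735×3.52×4.25 = 54.0.
q = √54.0 = 7.35 m²/s.
V₁ = q/y₁ = 7.35/0.735 = 10.00 m/s.

V₁ = 10.00 m/s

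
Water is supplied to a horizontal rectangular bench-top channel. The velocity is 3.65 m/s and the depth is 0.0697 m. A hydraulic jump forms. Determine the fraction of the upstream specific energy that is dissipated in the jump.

Fr₁ = V₁/√(g·y₁) = 3.65/√(9.81×0.0697) = 4.41.
Sequent-depth ratio: y₂/y₁ = ½[√(1 + 8Fr₁²) − 1] = ½[√156.9 − 1] = 5.76.
y₂ = 5.76 × 0.0697 = 0.402 m.
E₁ = y₁ + V₁²/2g = 0.749 m. ΔE = (y₂ − y₁)³/(4y₁y₂) = 0.327 m. ΔE/E₁ = 0.327/0.749 = 0.436.

ΔE/E₁ = 0.436 (43.6%)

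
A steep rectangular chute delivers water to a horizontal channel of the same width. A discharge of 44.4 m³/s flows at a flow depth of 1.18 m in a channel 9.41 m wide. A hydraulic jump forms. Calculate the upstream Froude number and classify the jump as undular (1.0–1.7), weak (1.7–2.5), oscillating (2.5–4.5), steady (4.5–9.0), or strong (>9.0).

q = Q/b = 44.4/9.41 = 4.72 m²/s; V₁ = q/y₁ = 4.00 m/s. Fr₁ = V₁/√(g·y₁) = 1.18.
Fr₁ = 1.18 lies in the undular range.

Fr₁ = 1.18; undular jump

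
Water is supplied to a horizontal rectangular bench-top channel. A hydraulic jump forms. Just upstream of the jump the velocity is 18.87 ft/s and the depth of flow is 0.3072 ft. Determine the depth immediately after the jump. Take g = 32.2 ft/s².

y₂ = 2.457 ft

Fr₁ = V₁/√(g·y₁) = 18.87/√(32.2×0.3072) = 6.000.
Sequent-depth ratio: y₂/y₁ = ½[√(1 + 8Fr₁²) − 1] = ½[√288.98 − 1] = 8.000.
y₂ = 8.000 × 0.3072 = 2.457 ft.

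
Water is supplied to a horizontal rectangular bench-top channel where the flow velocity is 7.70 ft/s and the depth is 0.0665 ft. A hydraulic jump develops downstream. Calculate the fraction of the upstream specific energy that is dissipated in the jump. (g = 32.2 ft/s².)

Fr₁ = V₁/√(g·y₁) = 7.70/√(32.2×0.0665) = 5.26.
Sequent-depth ratio: y₂/y₁ = ½[√(1 + 8Fr₁²) − 1] = ½[√222.5 − 1] = 6.96.
y₂ = 6.96 × 0.0665 = 0.463 ft.
E₁ = y₁ + V₁²/2g = 0.987 ft. ΔE = (y₂ − y₁)³/(4y₁y₂) = 0.505 ft. ΔE/E₁ = 0.505/0.987 = 0.512.

ΔE/E₁ = 0.512 (51.2%)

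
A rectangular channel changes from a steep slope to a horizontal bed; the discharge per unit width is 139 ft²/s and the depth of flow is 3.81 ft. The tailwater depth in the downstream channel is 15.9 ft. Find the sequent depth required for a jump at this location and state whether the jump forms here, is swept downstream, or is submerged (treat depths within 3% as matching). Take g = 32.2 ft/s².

V₁ = q/y₁ = 139/3.81 = 36.5 ft/s. Fr₁ = V₁/√(g·y₁) = 36.5/√(32.2×3.81) = 3.29.
Sequent-depth ratio: y₂/y₁ = ½[√(1 + 8Fr₁²) − 1] = ½[√87.79 − 1] = 4.18.
y₂ = 4.18 × 3.81 = 15.9 ft.
Tailwater y_tw = 15.9 ft: y_tw ≈ y₂, so the jump forms here.

y₂ = 15.9 ft; the jump forms here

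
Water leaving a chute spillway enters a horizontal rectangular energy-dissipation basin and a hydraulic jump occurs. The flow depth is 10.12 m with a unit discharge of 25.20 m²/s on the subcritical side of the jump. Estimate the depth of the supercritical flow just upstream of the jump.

V₂ = q/y₂ = 25.20/10.12 = 2.490 m/s; Fr₂ = V₂/√(g·y₂) = 0.2499.
From the momentum equation (using Fr₂), y₁/y₂ = ½[√(1 + 8Fr₂²) − 1] = ½[√1.4997 − 1] = 0.1123.
y₁ = 0.1123 × 10.12 = 1.137 m.

y₁ = 1.137 m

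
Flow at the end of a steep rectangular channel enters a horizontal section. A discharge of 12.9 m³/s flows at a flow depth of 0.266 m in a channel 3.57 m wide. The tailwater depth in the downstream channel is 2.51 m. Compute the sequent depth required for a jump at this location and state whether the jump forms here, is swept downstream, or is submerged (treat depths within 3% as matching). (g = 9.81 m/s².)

y₂ = 3.03 m; the jump is swept downstream

q = Q/b = 12.9/3.57 = 3.61 m²/s; V₁ = q/y₁ = 13.6 m/s. Fr₁ = V₁/√(g·y₁) = 8.41.
Sequent-depth ratio: y₂/y₁ = ½[√(1 + 8Fr₁²) − 1] = ½[√566.7 − 1] = 11.4.
y₂ = 11.4 × 0.266 = 3.03 m.
Tailwater y_tw = 2.51 m: y_tw < y₂, so the jump is swept downstream.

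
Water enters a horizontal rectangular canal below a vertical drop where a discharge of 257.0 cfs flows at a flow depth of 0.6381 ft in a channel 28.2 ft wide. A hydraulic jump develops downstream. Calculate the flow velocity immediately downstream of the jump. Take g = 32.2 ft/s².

V₂ = 3.585 ft/s

q = Q/b = 257.0/28.2 = 9.113 ft²/s; V₁ = q/y₁ = 14.28 ft/s. Fr₁ = V₁/√(g·y₁) = 3.151.
Conjugate-depth relation: y₂/y₁ = ½[√(1 + 8Fr₁²) − 1] = ½[√80.421 − 1] = 3.984.
y₂ = 3.984 × 0.6381 = 2.542 ft.
V₂ = q/y₂ = 9.113/2.542 = 3.585 ft/s.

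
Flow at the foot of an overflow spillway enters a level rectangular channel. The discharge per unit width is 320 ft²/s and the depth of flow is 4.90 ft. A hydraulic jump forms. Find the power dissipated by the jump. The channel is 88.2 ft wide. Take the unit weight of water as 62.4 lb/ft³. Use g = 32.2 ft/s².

P = 115471 hp

V₁ = q/y₁ = 320/4.90 = 65.3 ft/s. Fr₁ = V₁/√(g·y₁) = 65.3/√(32.2×4.90) = 5.20.
Bélanger equation: y₂/y₁ = ½[√(1 + 8Fr₁²) − 1] = ½[√217.2 − 1] = 6.87.
y₂ = 6.87 × 4.90 = 33.7 ft.
V₂ = q/y₂ = 320/33.7 = 9.51 ft/s. E₁ = y₁ + V₁²/2g = 71.1 ft; E₂ = y₂ + V₂²/2g = 35.1 ft. ΔE = E₁ − E₂ = 36.1 ft.
Q = q·b = 320 × 88.2 = 28224 cfs. P = γ·Q·ΔE/550 = 62.4 × 28224 × 36.1 / 550 = 115471 hp.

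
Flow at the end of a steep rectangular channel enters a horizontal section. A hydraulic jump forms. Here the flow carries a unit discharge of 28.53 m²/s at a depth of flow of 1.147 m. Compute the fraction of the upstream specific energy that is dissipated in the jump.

ΔE/E₁ = 0.639 (63.9%)

V₁ = q/y₁ = 28.53/1.147 = 24.87 m/s. Fr₁ = V₁/√(g·y₁) = 24.87/√(9.81×1.147) = 7.415.
Sequent-depth ratio: y₂/y₁ = ½[√(1 + 8Fr₁²) − 1] = ½[√440.88 − 1] = 9.999.
y₂ = 9.999 × 1.147 = 11.47 m.
E₁ = y₁ + V₁²/2g = 32.68 m. ΔE = (y₂ − y₁)³/(4y₁y₂) = 20.90 m. ΔE/E₁ = 20.90/32.68 = 0.639.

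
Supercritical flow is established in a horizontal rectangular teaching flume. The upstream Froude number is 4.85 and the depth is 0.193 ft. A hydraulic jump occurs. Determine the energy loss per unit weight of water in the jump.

Fr₁ = 4.85 (given).
Conjugate-depth relation: y₂/y₁ = ½[√(1 + 8Fr₁²) − 1] = ½[√189.2 − 1] = 6.38.
y₂ = 6.38 × 0.193 = 1.23 ft.
Head loss: ΔE = (y₂ − y₁)³/(4y₁y₂) = (1.23 − 0.193)³/(4×0.193×1.23) = 1.12/0.950 = 1.18 ft.

ΔE = 1.18 ft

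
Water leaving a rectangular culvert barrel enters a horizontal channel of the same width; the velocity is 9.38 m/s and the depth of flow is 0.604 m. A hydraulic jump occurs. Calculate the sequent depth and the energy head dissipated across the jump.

y₂ = 3.00 m; ΔE = 1.90 m

Fr₁ = V₁/√(g·y₁) = 9.38/√(9.81×0.604) = 3.85.
By Bélanger, y₂/y₁ = ½[√(1 + 8Fr₁²) − 1] = ½[√119.8 − 1] = 4.97.
y₂ = 4.97 × 0.604 = 3.00 m.
q = V₁·y₁ = 9.38 × 0.604 = 5.67 m²/s. V₂ = q/y₂ = 5.67/3.00 = 1.89 m/s. E₁ = y₁ + V₁²/2g = 5.09 m; E₂ = y₂ + V₂²/2g = 3.18 m. ΔE = E₁ − E₂ = 1.90 m.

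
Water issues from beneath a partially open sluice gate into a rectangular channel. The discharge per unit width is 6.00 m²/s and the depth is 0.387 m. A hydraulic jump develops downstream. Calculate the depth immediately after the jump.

y₂ = 4.17 m

V₁ = q/y₁ = 6.00/0.387 = 15.5 m/s. Fr₁ = V₁/√(g·y₁) = 15.5/√(9.81×0.387) = 7.96.
Conjugate-depth relation: y₂/y₁ = ½[√(1 + 8Fr₁²) − 1] = ½[√507.5 − 1] = 10.8.
y₂ = 10.8 × 0.387 = 4.17 m.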